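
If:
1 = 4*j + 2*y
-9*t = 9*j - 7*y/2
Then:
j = 1/4 - y/2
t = 8*y/9 - 1/4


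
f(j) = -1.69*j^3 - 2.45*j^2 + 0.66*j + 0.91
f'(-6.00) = -152.46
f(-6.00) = 273.79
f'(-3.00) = -30.27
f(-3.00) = 22.51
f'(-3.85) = -55.63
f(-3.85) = 58.50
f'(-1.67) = -5.30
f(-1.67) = 0.85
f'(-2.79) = -25.13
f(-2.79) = 16.70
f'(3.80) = -91.17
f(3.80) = -124.69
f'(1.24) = -13.21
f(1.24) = -5.26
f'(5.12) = -157.34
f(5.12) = -286.76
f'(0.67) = -4.90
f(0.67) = -0.26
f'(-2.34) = -15.64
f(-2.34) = 7.60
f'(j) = -5.07*j^2 - 4.9*j + 0.66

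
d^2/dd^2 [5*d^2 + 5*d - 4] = 10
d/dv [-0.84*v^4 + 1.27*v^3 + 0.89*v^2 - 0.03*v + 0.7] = -3.36*v^3 + 3.81*v^2 + 1.78*v - 0.03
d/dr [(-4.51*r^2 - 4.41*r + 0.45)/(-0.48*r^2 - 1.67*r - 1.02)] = (5.4149*r^2 + 9.6324*r + 5.2497)/(0.2304*r^4 + 1.6032*r^3 + 3.7681*r^2 + 3.4068*r + 1.0404)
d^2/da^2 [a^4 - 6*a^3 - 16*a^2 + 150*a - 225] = 12*a^2 - 36*a - 32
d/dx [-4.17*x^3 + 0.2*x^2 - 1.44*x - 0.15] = -12.51*x^2 + 0.4*x - 1.44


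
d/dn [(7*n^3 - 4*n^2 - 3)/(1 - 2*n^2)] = n*(-14*n^3 + 21*n - 20)/(4*n^4 - 4*n^2 + 1)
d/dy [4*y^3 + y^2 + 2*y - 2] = 12*y^2 + 2*y + 2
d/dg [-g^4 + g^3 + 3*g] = -4*g^3 + 3*g^2 + 3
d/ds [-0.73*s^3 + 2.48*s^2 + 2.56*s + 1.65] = -2.19*s^2 + 4.96*s + 2.56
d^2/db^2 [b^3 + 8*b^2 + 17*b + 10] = 6*b + 16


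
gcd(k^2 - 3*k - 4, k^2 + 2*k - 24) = k - 4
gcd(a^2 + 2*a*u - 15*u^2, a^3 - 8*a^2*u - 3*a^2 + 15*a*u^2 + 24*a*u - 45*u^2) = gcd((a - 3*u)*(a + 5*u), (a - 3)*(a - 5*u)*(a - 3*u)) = -a + 3*u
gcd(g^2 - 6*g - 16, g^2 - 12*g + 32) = g - 8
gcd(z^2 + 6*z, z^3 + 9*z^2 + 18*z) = z^2 + 6*z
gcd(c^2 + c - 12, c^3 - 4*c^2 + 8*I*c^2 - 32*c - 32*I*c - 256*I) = c + 4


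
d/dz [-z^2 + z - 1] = 1 - 2*z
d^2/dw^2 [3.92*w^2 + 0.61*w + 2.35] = 7.84000000000000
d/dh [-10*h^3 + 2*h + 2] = 2 - 30*h^2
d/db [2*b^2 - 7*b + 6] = 4*b - 7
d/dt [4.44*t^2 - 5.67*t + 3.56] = 8.88*t - 5.67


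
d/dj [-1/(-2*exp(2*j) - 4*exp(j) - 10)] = -(exp(j) + 1)*exp(j)/(exp(2*j) + 2*exp(j) + 5)^2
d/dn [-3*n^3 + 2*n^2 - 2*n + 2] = -9*n^2 + 4*n - 2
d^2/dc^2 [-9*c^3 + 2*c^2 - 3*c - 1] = 4 - 54*c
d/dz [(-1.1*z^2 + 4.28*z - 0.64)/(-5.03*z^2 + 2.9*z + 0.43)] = (18.3384*z^2 - 7.3844*z + 3.6964)/(25.3009*z^4 - 29.174*z^3 + 4.0842*z^2 + 2.494*z + 0.1849)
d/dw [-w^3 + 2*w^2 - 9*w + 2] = -3*w^2 + 4*w - 9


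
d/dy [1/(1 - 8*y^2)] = 16*y/(8*y^2 - 1)^2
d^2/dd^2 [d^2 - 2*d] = 2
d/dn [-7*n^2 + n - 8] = 1 - 14*n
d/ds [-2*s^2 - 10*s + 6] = -4*s - 10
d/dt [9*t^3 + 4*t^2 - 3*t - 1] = 27*t^2 + 8*t - 3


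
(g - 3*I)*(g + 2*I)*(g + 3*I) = g^3 + 2*I*g^2 + 9*g + 18*I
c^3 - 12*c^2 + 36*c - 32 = (c - 8)*(c - 2)^2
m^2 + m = m*(m + 1)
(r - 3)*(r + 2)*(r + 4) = r^3 + 3*r^2 - 10*r - 24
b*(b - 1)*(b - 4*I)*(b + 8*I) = b^4 - b^3 + 4*I*b^3 + 32*b^2 - 4*I*b^2 - 32*b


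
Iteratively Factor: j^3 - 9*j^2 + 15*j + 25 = (j - 5)*(j^2 - 4*j - 5) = (j - 5)*(j + 1)*(j - 5)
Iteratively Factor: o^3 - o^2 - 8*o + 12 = (o - 2)*(o^2 + o - 6) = (o - 2)^2*(o + 3)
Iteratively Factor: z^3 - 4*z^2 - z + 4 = (z - 4)*(z^2 - 1) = (z - 4)*(z - 1)*(z + 1)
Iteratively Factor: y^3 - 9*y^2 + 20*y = (y - 5)*(y^2 - 4*y) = y*(y - 5)*(y - 4)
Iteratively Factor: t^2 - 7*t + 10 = (t - 5)*(t - 2)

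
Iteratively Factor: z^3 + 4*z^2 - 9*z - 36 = (z + 4)*(z^2 - 9) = (z + 3)*(z + 4)*(z - 3)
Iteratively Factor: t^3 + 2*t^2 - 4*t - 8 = (t + 2)*(t^2 - 4) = (t - 2)*(t + 2)*(t + 2)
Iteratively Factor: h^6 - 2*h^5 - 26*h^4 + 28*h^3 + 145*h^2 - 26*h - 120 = (h - 5)*(h^5 + 3*h^4 - 11*h^3 - 27*h^2 + 10*h + 24) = (h - 5)*(h + 1)*(h^4 + 2*h^3 - 13*h^2 - 14*h + 24) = (h - 5)*(h + 1)*(h + 2)*(h^3 - 13*h + 12) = (h - 5)*(h - 3)*(h + 1)*(h + 2)*(h^2 + 3*h - 4) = (h - 5)*(h - 3)*(h - 1)*(h + 1)*(h + 2)*(h + 4)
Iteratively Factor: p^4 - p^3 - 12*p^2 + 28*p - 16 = (p - 2)*(p^3 + p^2 - 10*p + 8) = (p - 2)^2*(p^2 + 3*p - 4) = (p - 2)^2*(p + 4)*(p - 1)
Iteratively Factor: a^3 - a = (a)*(a^2 - 1) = a*(a + 1)*(a - 1)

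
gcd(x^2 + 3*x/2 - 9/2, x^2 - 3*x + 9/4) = x - 3/2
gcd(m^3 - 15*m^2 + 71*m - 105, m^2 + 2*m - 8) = 1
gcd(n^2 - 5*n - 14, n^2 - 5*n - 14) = n^2 - 5*n - 14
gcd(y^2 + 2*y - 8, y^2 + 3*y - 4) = y + 4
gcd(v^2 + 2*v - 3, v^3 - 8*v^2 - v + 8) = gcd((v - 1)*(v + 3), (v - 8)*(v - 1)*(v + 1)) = v - 1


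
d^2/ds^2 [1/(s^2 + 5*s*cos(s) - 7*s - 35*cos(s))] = ((s^2 + 5*s*cos(s) - 7*s - 35*cos(s))*(5*s*cos(s) + 10*sin(s) - 35*cos(s) - 2) + 2*(-5*s*sin(s) + 2*s + 35*sin(s) + 5*cos(s) - 7)^2)/((s - 7)^3*(s + 5*cos(s))^3)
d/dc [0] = 0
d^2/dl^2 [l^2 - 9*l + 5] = 2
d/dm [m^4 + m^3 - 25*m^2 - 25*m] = 4*m^3 + 3*m^2 - 50*m - 25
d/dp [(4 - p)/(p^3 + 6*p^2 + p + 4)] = (-p^3 - 6*p^2 - p + (p - 4)*(3*p^2 + 12*p + 1) - 4)/(p^3 + 6*p^2 + p + 4)^2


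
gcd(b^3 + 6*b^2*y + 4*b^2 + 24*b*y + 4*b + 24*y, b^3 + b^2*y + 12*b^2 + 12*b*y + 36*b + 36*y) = 1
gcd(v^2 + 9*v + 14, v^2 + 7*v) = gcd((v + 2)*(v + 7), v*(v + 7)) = v + 7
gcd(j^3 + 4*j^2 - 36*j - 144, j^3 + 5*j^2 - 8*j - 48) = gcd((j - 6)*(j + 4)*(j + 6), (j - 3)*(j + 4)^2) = j + 4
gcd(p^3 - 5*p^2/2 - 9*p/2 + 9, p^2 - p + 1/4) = 1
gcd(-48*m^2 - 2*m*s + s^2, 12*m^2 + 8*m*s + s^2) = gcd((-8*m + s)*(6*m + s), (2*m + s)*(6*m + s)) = 6*m + s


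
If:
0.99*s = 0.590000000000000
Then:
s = 0.60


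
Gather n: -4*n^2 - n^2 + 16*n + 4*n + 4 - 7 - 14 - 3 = -5*n^2 + 20*n - 20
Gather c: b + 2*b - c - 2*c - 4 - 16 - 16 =3*b - 3*c - 36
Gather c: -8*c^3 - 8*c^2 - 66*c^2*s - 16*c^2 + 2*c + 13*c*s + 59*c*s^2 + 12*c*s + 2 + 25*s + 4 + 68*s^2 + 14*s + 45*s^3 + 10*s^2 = -8*c^3 + c^2*(-66*s - 24) + c*(59*s^2 + 25*s + 2) + 45*s^3 + 78*s^2 + 39*s + 6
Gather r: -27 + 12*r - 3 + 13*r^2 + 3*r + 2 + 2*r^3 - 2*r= 2*r^3 + 13*r^2 + 13*r - 28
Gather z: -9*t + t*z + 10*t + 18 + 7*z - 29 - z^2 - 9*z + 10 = t - z^2 + z*(t - 2) - 1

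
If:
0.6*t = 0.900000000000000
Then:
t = 1.50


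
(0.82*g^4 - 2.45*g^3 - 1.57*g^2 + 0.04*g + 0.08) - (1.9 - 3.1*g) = 0.82*g^4 - 2.45*g^3 - 1.57*g^2 + 3.14*g - 1.82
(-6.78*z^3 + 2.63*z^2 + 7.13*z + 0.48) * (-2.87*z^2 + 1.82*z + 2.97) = 19.4586*z^5 - 19.8877*z^4 - 35.8131*z^3 + 19.4101*z^2 + 22.0497*z + 1.4256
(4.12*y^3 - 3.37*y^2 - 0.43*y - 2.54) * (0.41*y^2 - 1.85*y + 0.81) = 1.6892*y^5 - 9.0037*y^4 + 9.3954*y^3 - 2.9756*y^2 + 4.3507*y - 2.0574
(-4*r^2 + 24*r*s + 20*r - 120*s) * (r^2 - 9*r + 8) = -4*r^4 + 24*r^3*s + 56*r^3 - 336*r^2*s - 212*r^2 + 1272*r*s + 160*r - 960*s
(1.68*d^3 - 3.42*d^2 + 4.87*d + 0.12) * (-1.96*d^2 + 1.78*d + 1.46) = -3.2928*d^5 + 9.6936*d^4 - 13.18*d^3 + 3.4402*d^2 + 7.3238*d + 0.1752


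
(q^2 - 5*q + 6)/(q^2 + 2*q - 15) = (q - 2)/(q + 5)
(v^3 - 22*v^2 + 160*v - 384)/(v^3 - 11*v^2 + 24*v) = (v^2 - 14*v + 48)/(v*(v - 3))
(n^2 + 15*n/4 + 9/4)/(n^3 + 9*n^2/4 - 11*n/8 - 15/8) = 2*(n + 3)/(2*n^2 + 3*n - 5)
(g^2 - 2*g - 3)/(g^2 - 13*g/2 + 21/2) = 2*(g + 1)/(2*g - 7)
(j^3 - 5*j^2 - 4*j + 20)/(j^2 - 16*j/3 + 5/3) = 3*(j^2 - 4)/(3*j - 1)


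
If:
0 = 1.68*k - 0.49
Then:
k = 0.29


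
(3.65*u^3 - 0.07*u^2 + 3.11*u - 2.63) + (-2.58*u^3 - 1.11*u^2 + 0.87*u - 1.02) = 1.07*u^3 - 1.18*u^2 + 3.98*u - 3.65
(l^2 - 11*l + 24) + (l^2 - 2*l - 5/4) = 2*l^2 - 13*l + 91/4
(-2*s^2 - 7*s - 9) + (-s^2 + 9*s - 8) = -3*s^2 + 2*s - 17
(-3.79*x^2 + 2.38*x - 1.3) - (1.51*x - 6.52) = -3.79*x^2 + 0.87*x + 5.22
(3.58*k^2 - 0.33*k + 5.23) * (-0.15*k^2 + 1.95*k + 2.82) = -0.537*k^4 + 7.0305*k^3 + 8.6676*k^2 + 9.2679*k + 14.7486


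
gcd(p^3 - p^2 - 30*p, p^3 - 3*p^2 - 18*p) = p^2 - 6*p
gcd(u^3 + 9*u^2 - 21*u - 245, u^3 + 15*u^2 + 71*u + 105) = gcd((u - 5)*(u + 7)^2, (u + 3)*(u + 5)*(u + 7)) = u + 7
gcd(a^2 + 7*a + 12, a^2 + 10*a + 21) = a + 3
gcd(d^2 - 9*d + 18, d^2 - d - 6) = d - 3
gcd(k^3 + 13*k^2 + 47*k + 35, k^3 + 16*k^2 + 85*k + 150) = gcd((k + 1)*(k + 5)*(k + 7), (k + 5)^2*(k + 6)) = k + 5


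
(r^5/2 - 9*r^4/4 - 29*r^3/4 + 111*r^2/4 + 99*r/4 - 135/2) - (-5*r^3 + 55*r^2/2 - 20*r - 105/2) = r^5/2 - 9*r^4/4 - 9*r^3/4 + r^2/4 + 179*r/4 - 15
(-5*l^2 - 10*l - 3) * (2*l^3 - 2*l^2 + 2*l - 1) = -10*l^5 - 10*l^4 + 4*l^3 - 9*l^2 + 4*l + 3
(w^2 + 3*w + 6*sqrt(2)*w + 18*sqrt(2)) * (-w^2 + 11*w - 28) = -w^4 - 6*sqrt(2)*w^3 + 8*w^3 + 5*w^2 + 48*sqrt(2)*w^2 - 84*w + 30*sqrt(2)*w - 504*sqrt(2)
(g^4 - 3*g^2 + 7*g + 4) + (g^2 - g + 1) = g^4 - 2*g^2 + 6*g + 5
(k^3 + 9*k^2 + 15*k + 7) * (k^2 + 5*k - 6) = k^5 + 14*k^4 + 54*k^3 + 28*k^2 - 55*k - 42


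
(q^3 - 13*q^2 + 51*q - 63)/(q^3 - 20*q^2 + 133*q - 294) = (q^2 - 6*q + 9)/(q^2 - 13*q + 42)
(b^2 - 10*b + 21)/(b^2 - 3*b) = (b - 7)/b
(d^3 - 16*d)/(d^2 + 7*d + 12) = d*(d - 4)/(d + 3)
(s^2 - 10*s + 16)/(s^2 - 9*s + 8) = (s - 2)/(s - 1)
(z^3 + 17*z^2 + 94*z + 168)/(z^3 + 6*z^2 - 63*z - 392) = (z^2 + 10*z + 24)/(z^2 - z - 56)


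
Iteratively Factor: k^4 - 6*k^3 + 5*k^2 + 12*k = (k + 1)*(k^3 - 7*k^2 + 12*k) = (k - 3)*(k + 1)*(k^2 - 4*k) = k*(k - 3)*(k + 1)*(k - 4)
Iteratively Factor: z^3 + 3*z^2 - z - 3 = (z + 1)*(z^2 + 2*z - 3) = (z + 1)*(z + 3)*(z - 1)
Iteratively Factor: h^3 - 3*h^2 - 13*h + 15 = (h - 5)*(h^2 + 2*h - 3) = (h - 5)*(h - 1)*(h + 3)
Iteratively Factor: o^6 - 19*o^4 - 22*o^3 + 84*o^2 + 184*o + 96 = (o + 2)*(o^5 - 2*o^4 - 15*o^3 + 8*o^2 + 68*o + 48) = (o - 4)*(o + 2)*(o^4 + 2*o^3 - 7*o^2 - 20*o - 12) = (o - 4)*(o - 3)*(o + 2)*(o^3 + 5*o^2 + 8*o + 4) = (o - 4)*(o - 3)*(o + 2)^2*(o^2 + 3*o + 2) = (o - 4)*(o - 3)*(o + 2)^3*(o + 1)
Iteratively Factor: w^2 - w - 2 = (w - 2)*(w + 1)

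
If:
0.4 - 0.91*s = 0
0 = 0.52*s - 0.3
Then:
No Solution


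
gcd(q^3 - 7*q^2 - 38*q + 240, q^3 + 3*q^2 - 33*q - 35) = q - 5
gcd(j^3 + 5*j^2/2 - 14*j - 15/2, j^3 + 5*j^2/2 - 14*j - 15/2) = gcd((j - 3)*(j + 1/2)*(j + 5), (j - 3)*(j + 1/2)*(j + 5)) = j^3 + 5*j^2/2 - 14*j - 15/2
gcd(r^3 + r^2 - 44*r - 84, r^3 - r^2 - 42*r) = r^2 - r - 42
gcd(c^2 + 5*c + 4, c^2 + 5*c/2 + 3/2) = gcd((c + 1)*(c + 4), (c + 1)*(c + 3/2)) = c + 1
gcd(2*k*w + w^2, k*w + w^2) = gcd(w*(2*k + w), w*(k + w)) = w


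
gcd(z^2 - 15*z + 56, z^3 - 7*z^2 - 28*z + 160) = z - 8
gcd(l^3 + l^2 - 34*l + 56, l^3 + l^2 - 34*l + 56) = l^3 + l^2 - 34*l + 56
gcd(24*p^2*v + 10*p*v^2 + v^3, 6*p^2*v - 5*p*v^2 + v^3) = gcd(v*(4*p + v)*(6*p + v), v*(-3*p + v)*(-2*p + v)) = v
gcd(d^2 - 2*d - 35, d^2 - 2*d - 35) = d^2 - 2*d - 35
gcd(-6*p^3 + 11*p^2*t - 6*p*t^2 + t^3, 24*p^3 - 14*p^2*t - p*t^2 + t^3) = 6*p^2 - 5*p*t + t^2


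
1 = 1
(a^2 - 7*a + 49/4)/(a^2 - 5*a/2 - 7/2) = (a - 7/2)/(a + 1)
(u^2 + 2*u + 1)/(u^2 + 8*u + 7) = (u + 1)/(u + 7)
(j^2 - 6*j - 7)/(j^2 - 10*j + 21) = (j + 1)/(j - 3)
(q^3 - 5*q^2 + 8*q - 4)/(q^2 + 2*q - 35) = (q^3 - 5*q^2 + 8*q - 4)/(q^2 + 2*q - 35)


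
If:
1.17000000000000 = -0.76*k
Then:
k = -1.54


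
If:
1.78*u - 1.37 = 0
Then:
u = 0.77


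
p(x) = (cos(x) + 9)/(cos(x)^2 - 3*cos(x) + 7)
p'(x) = (2*sin(x)*cos(x) - 3*sin(x))*(cos(x) + 9)/(cos(x)^2 - 3*cos(x) + 7)^2 - sin(x)/(cos(x)^2 - 3*cos(x) + 7)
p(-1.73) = 1.18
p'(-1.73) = 0.65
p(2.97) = 0.73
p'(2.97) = -0.07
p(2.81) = 0.75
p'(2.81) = -0.14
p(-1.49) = 1.34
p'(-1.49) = 0.71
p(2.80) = 0.75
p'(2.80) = -0.15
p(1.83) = 1.12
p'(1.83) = -0.61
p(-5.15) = 1.60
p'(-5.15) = -0.68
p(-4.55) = 1.18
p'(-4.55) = -0.65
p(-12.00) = 1.90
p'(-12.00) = -0.36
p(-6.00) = 1.98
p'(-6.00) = -0.17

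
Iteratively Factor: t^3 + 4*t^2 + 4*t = (t + 2)*(t^2 + 2*t) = t*(t + 2)*(t + 2)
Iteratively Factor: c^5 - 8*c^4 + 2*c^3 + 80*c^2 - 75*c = (c - 5)*(c^4 - 3*c^3 - 13*c^2 + 15*c) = (c - 5)^2*(c^3 + 2*c^2 - 3*c) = c*(c - 5)^2*(c^2 + 2*c - 3) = c*(c - 5)^2*(c + 3)*(c - 1)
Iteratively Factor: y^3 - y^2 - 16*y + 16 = (y + 4)*(y^2 - 5*y + 4) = (y - 4)*(y + 4)*(y - 1)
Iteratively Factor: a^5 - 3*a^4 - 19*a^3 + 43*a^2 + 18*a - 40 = (a - 5)*(a^4 + 2*a^3 - 9*a^2 - 2*a + 8) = (a - 5)*(a + 1)*(a^3 + a^2 - 10*a + 8) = (a - 5)*(a + 1)*(a + 4)*(a^2 - 3*a + 2) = (a - 5)*(a - 2)*(a + 1)*(a + 4)*(a - 1)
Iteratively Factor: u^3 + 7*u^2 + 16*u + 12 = (u + 3)*(u^2 + 4*u + 4) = (u + 2)*(u + 3)*(u + 2)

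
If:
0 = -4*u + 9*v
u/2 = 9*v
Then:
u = 0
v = 0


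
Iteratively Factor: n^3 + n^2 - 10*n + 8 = (n - 1)*(n^2 + 2*n - 8) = (n - 1)*(n + 4)*(n - 2)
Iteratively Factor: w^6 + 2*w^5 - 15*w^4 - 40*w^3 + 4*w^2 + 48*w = (w)*(w^5 + 2*w^4 - 15*w^3 - 40*w^2 + 4*w + 48) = w*(w - 1)*(w^4 + 3*w^3 - 12*w^2 - 52*w - 48) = w*(w - 4)*(w - 1)*(w^3 + 7*w^2 + 16*w + 12) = w*(w - 4)*(w - 1)*(w + 2)*(w^2 + 5*w + 6) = w*(w - 4)*(w - 1)*(w + 2)^2*(w + 3)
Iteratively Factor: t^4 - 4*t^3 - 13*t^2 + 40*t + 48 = (t + 3)*(t^3 - 7*t^2 + 8*t + 16) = (t + 1)*(t + 3)*(t^2 - 8*t + 16) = (t - 4)*(t + 1)*(t + 3)*(t - 4)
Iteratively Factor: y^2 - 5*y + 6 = (y - 2)*(y - 3)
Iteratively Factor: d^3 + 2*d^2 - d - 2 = (d - 1)*(d^2 + 3*d + 2) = (d - 1)*(d + 1)*(d + 2)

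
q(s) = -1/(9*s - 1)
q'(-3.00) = 0.01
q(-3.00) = 0.04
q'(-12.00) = 0.00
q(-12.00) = 0.01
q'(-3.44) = 0.01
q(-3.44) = 0.03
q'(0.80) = 0.23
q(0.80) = -0.16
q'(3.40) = 0.01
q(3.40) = -0.03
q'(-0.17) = 1.41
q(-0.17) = 0.40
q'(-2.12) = 0.02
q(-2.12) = 0.05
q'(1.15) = 0.10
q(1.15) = -0.11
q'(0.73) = 0.29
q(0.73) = -0.18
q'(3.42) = 0.01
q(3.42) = -0.03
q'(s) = 9/(9*s - 1)^2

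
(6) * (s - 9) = 6*s - 54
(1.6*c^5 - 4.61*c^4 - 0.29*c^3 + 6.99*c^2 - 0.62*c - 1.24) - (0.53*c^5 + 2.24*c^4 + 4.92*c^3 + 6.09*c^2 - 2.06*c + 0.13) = 1.07*c^5 - 6.85*c^4 - 5.21*c^3 + 0.9*c^2 + 1.44*c - 1.37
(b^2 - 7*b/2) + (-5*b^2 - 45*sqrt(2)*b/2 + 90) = -4*b^2 - 45*sqrt(2)*b/2 - 7*b/2 + 90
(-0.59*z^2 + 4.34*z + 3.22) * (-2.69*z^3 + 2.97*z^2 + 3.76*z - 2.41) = 1.5871*z^5 - 13.4269*z^4 + 2.0096*z^3 + 27.3037*z^2 + 1.6478*z - 7.7602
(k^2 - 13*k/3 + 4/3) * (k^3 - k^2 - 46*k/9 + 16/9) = k^5 - 16*k^4/3 + 5*k^3/9 + 610*k^2/27 - 392*k/27 + 64/27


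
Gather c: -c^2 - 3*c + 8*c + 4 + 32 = -c^2 + 5*c + 36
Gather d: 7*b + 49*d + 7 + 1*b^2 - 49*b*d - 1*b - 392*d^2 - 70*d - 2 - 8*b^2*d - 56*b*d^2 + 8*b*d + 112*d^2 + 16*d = b^2 + 6*b + d^2*(-56*b - 280) + d*(-8*b^2 - 41*b - 5) + 5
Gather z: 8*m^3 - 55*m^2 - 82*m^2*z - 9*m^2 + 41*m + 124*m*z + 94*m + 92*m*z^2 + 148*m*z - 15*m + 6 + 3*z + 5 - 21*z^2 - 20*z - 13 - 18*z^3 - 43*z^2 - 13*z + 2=8*m^3 - 64*m^2 + 120*m - 18*z^3 + z^2*(92*m - 64) + z*(-82*m^2 + 272*m - 30)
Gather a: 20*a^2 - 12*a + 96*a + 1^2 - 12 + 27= 20*a^2 + 84*a + 16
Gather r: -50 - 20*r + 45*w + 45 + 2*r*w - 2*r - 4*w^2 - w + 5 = r*(2*w - 22) - 4*w^2 + 44*w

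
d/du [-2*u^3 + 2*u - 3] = 2 - 6*u^2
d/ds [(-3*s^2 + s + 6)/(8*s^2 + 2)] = (-4*s^2 - 54*s + 1)/(2*(16*s^4 + 8*s^2 + 1))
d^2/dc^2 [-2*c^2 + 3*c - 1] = -4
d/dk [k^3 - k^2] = k*(3*k - 2)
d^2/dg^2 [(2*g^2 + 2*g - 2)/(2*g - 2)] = 2/(g^3 - 3*g^2 + 3*g - 1)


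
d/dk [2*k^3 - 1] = 6*k^2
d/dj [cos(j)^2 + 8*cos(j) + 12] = -2*(cos(j) + 4)*sin(j)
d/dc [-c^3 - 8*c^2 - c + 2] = -3*c^2 - 16*c - 1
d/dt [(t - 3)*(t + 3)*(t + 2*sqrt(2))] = 3*t^2 + 4*sqrt(2)*t - 9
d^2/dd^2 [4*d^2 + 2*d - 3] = 8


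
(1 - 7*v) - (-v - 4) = 5 - 6*v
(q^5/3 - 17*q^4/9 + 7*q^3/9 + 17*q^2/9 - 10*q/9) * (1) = q^5/3 - 17*q^4/9 + 7*q^3/9 + 17*q^2/9 - 10*q/9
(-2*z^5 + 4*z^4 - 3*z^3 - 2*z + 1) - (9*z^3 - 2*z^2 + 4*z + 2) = -2*z^5 + 4*z^4 - 12*z^3 + 2*z^2 - 6*z - 1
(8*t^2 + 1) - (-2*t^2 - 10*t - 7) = 10*t^2 + 10*t + 8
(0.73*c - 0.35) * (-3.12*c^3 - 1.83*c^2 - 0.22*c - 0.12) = -2.2776*c^4 - 0.2439*c^3 + 0.4799*c^2 - 0.0106*c + 0.042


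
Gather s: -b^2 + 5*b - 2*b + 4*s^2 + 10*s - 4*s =-b^2 + 3*b + 4*s^2 + 6*s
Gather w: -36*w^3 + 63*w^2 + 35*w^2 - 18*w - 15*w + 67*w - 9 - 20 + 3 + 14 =-36*w^3 + 98*w^2 + 34*w - 12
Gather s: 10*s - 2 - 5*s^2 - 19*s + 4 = -5*s^2 - 9*s + 2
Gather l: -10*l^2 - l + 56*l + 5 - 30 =-10*l^2 + 55*l - 25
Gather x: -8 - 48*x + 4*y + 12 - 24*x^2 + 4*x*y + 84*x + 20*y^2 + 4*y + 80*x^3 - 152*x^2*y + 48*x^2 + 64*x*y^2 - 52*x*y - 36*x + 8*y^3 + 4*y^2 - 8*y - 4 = 80*x^3 + x^2*(24 - 152*y) + x*(64*y^2 - 48*y) + 8*y^3 + 24*y^2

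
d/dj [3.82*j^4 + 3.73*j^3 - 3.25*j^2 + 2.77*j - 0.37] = 15.28*j^3 + 11.19*j^2 - 6.5*j + 2.77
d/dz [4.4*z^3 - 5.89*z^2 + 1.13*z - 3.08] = 13.2*z^2 - 11.78*z + 1.13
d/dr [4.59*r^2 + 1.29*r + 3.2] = 9.18*r + 1.29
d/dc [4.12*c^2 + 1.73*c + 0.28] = 8.24*c + 1.73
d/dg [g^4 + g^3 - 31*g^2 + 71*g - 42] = 4*g^3 + 3*g^2 - 62*g + 71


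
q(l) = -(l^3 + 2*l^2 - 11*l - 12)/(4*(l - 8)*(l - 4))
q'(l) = -(3*l^2 + 4*l - 11)/(4*(l - 8)*(l - 4)) + (l^3 + 2*l^2 - 11*l - 12)/(4*(l - 8)*(l - 4)^2) + (l^3 + 2*l^2 - 11*l - 12)/(4*(l - 8)^2*(l - 4))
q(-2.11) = -0.04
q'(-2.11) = 0.01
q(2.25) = 0.38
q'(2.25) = -0.05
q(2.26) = 0.38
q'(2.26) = -0.05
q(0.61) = 0.18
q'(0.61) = 0.15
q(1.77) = 0.35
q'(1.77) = 0.12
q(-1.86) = -0.04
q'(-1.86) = 0.02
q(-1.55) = -0.03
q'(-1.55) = 0.04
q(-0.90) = 0.01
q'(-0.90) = 0.07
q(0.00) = 0.09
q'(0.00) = 0.12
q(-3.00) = -0.04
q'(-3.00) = -0.02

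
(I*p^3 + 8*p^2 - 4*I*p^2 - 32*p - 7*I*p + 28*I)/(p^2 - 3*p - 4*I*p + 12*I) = (I*p^3 + 4*p^2*(2 - I) - p*(32 + 7*I) + 28*I)/(p^2 - p*(3 + 4*I) + 12*I)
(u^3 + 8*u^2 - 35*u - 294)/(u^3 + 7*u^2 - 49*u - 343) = (u - 6)/(u - 7)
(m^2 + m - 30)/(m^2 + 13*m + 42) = (m - 5)/(m + 7)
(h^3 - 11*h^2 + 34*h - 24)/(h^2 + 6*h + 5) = (h^3 - 11*h^2 + 34*h - 24)/(h^2 + 6*h + 5)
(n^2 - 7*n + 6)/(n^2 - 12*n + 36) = (n - 1)/(n - 6)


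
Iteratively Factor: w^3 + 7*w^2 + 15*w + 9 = (w + 3)*(w^2 + 4*w + 3) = (w + 1)*(w + 3)*(w + 3)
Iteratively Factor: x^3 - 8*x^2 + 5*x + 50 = (x - 5)*(x^2 - 3*x - 10) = (x - 5)^2*(x + 2)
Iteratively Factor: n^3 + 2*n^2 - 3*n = (n + 3)*(n^2 - n) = (n - 1)*(n + 3)*(n)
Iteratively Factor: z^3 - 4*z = (z)*(z^2 - 4) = z*(z + 2)*(z - 2)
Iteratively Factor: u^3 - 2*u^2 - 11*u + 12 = (u - 1)*(u^2 - u - 12) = (u - 1)*(u + 3)*(u - 4)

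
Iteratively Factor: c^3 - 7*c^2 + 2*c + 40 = (c + 2)*(c^2 - 9*c + 20) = (c - 5)*(c + 2)*(c - 4)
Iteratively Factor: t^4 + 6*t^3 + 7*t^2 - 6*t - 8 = (t + 2)*(t^3 + 4*t^2 - t - 4) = (t - 1)*(t + 2)*(t^2 + 5*t + 4) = (t - 1)*(t + 2)*(t + 4)*(t + 1)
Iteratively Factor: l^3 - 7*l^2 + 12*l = (l)*(l^2 - 7*l + 12) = l*(l - 3)*(l - 4)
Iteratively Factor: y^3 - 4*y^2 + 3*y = (y)*(y^2 - 4*y + 3) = y*(y - 3)*(y - 1)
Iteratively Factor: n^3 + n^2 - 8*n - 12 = (n + 2)*(n^2 - n - 6) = (n + 2)^2*(n - 3)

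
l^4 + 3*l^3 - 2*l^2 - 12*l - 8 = (l - 2)*(l + 1)*(l + 2)^2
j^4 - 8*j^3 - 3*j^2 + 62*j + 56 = (j - 7)*(j - 4)*(j + 1)*(j + 2)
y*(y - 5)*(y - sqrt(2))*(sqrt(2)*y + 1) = sqrt(2)*y^4 - 5*sqrt(2)*y^3 - y^3 - sqrt(2)*y^2 + 5*y^2 + 5*sqrt(2)*y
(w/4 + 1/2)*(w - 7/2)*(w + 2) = w^3/4 + w^2/8 - 5*w/2 - 7/2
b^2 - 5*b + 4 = (b - 4)*(b - 1)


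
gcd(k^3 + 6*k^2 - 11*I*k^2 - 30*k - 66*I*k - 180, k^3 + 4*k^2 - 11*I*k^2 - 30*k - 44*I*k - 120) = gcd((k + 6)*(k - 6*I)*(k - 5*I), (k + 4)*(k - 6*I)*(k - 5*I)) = k^2 - 11*I*k - 30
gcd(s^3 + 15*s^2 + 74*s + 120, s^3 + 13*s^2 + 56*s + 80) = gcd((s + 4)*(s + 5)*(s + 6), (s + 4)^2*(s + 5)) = s^2 + 9*s + 20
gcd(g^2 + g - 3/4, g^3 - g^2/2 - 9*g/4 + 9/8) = g^2 + g - 3/4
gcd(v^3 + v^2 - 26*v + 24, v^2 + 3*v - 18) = v + 6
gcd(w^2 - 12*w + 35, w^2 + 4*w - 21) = 1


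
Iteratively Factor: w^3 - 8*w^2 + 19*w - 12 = (w - 4)*(w^2 - 4*w + 3) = (w - 4)*(w - 3)*(w - 1)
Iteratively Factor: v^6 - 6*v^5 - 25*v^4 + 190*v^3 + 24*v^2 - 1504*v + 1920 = (v + 4)*(v^5 - 10*v^4 + 15*v^3 + 130*v^2 - 496*v + 480) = (v - 2)*(v + 4)*(v^4 - 8*v^3 - v^2 + 128*v - 240) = (v - 2)*(v + 4)^2*(v^3 - 12*v^2 + 47*v - 60) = (v - 4)*(v - 2)*(v + 4)^2*(v^2 - 8*v + 15) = (v - 5)*(v - 4)*(v - 2)*(v + 4)^2*(v - 3)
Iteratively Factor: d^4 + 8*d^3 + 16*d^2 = (d)*(d^3 + 8*d^2 + 16*d) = d*(d + 4)*(d^2 + 4*d) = d^2*(d + 4)*(d + 4)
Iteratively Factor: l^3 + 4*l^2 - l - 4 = (l + 1)*(l^2 + 3*l - 4) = (l - 1)*(l + 1)*(l + 4)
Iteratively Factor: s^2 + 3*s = (s + 3)*(s)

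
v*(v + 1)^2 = v^3 + 2*v^2 + v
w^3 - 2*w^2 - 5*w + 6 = (w - 3)*(w - 1)*(w + 2)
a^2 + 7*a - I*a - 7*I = (a + 7)*(a - I)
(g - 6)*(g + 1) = g^2 - 5*g - 6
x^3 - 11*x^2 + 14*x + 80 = (x - 8)*(x - 5)*(x + 2)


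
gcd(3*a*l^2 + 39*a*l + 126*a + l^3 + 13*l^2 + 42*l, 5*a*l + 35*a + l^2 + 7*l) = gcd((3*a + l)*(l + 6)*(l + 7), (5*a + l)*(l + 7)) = l + 7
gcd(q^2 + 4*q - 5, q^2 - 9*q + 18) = 1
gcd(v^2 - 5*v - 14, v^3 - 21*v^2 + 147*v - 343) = v - 7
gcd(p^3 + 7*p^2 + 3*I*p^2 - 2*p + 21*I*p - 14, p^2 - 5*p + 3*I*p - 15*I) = 1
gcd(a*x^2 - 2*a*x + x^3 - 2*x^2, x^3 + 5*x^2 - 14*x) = x^2 - 2*x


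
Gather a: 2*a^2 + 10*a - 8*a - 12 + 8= 2*a^2 + 2*a - 4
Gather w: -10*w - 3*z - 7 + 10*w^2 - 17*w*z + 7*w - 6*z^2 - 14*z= 10*w^2 + w*(-17*z - 3) - 6*z^2 - 17*z - 7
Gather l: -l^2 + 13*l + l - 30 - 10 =-l^2 + 14*l - 40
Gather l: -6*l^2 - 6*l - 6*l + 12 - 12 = -6*l^2 - 12*l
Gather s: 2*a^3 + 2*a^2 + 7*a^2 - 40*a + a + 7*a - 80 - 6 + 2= 2*a^3 + 9*a^2 - 32*a - 84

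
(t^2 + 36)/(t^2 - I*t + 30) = (t + 6*I)/(t + 5*I)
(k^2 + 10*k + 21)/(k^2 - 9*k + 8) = (k^2 + 10*k + 21)/(k^2 - 9*k + 8)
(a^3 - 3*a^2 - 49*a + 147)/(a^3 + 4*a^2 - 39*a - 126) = (a^2 - 10*a + 21)/(a^2 - 3*a - 18)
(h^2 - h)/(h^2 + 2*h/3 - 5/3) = 3*h/(3*h + 5)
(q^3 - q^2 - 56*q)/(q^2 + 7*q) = q - 8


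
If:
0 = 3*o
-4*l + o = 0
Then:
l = 0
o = 0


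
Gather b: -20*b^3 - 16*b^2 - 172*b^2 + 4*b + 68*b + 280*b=-20*b^3 - 188*b^2 + 352*b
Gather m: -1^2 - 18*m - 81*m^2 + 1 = -81*m^2 - 18*m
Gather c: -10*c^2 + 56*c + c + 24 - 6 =-10*c^2 + 57*c + 18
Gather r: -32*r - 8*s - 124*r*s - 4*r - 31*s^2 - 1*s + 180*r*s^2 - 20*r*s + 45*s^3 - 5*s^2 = r*(180*s^2 - 144*s - 36) + 45*s^3 - 36*s^2 - 9*s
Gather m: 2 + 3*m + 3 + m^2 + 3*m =m^2 + 6*m + 5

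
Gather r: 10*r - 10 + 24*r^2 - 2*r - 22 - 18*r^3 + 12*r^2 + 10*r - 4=-18*r^3 + 36*r^2 + 18*r - 36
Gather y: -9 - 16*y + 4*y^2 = 4*y^2 - 16*y - 9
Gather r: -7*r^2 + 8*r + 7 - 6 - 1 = -7*r^2 + 8*r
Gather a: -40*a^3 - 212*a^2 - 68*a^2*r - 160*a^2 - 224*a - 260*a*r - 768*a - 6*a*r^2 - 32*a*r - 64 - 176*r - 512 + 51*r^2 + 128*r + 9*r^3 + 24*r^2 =-40*a^3 + a^2*(-68*r - 372) + a*(-6*r^2 - 292*r - 992) + 9*r^3 + 75*r^2 - 48*r - 576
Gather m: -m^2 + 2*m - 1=-m^2 + 2*m - 1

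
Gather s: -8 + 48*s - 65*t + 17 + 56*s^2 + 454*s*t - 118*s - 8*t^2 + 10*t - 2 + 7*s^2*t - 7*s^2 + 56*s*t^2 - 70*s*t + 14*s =s^2*(7*t + 49) + s*(56*t^2 + 384*t - 56) - 8*t^2 - 55*t + 7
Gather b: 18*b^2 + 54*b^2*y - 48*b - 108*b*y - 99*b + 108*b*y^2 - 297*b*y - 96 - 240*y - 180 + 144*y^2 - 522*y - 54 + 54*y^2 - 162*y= b^2*(54*y + 18) + b*(108*y^2 - 405*y - 147) + 198*y^2 - 924*y - 330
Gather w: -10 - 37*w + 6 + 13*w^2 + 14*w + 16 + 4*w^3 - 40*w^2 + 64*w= 4*w^3 - 27*w^2 + 41*w + 12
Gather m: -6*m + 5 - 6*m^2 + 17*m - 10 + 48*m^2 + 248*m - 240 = 42*m^2 + 259*m - 245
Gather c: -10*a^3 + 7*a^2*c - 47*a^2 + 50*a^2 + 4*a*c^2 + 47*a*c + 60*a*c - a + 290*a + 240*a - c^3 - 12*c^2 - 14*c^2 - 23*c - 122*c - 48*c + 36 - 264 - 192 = -10*a^3 + 3*a^2 + 529*a - c^3 + c^2*(4*a - 26) + c*(7*a^2 + 107*a - 193) - 420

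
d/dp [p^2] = 2*p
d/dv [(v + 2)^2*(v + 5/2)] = (v + 2)*(3*v + 7)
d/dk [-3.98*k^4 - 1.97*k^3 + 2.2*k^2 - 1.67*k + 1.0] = -15.92*k^3 - 5.91*k^2 + 4.4*k - 1.67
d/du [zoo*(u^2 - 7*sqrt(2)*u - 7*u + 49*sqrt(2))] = nan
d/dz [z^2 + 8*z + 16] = 2*z + 8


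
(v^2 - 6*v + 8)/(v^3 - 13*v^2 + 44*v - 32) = (v - 2)/(v^2 - 9*v + 8)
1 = 1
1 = 1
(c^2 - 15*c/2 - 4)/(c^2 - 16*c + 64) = (c + 1/2)/(c - 8)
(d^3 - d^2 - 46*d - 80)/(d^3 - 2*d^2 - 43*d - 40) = (d + 2)/(d + 1)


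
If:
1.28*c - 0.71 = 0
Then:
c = 0.55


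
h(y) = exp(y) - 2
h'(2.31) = 10.07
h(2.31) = 8.07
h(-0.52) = -1.41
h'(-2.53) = 0.08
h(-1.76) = -1.83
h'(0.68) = 1.97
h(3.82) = 43.60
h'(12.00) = 162754.79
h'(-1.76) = 0.17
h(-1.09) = -1.66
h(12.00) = 162752.79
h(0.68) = -0.03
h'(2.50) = 12.18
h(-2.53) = -1.92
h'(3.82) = 45.60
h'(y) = exp(y)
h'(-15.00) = 0.00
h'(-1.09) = 0.34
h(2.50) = 10.18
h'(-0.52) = 0.59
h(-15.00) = -2.00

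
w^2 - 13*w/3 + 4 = (w - 3)*(w - 4/3)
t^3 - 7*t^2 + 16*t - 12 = (t - 3)*(t - 2)^2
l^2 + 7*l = l*(l + 7)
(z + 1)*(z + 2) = z^2 + 3*z + 2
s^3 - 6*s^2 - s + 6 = (s - 6)*(s - 1)*(s + 1)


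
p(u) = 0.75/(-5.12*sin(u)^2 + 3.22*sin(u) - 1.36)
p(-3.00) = -0.39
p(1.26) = -0.26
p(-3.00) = -0.39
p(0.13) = -0.73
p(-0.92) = -0.10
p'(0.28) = -0.38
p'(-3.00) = 0.94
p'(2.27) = -0.62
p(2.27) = -0.40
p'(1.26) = 0.17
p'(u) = 0.75*(10.24*sin(u)*cos(u) - 3.22*cos(u))/(-5.12*sin(u)^2 + 3.22*sin(u) - 1.36)^2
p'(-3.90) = -0.85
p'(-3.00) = 0.94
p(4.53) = -0.08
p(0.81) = -0.44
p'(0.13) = -1.33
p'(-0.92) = -0.10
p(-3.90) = -0.48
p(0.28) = -0.87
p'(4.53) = 0.02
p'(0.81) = 0.74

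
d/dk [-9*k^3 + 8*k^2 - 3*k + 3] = -27*k^2 + 16*k - 3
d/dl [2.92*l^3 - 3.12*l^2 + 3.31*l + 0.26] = 8.76*l^2 - 6.24*l + 3.31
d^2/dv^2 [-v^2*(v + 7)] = -6*v - 14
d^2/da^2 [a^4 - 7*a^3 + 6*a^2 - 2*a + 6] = 12*a^2 - 42*a + 12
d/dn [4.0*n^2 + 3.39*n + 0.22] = 8.0*n + 3.39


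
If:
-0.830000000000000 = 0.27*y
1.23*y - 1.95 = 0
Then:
No Solution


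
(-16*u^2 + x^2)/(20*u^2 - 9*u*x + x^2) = (4*u + x)/(-5*u + x)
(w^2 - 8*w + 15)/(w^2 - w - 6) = (w - 5)/(w + 2)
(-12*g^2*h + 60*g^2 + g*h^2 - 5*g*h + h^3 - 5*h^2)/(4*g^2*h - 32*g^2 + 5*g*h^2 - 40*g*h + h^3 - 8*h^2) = (-3*g*h + 15*g + h^2 - 5*h)/(g*h - 8*g + h^2 - 8*h)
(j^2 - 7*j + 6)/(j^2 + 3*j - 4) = (j - 6)/(j + 4)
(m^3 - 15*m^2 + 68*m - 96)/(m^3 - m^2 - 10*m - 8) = (m^2 - 11*m + 24)/(m^2 + 3*m + 2)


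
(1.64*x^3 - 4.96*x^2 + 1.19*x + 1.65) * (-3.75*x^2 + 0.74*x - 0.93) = -6.15*x^5 + 19.8136*x^4 - 9.6581*x^3 - 0.6941*x^2 + 0.1143*x - 1.5345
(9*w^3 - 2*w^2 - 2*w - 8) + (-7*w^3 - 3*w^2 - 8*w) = 2*w^3 - 5*w^2 - 10*w - 8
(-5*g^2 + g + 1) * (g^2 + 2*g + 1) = -5*g^4 - 9*g^3 - 2*g^2 + 3*g + 1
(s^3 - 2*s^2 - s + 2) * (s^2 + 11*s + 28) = s^5 + 9*s^4 + 5*s^3 - 65*s^2 - 6*s + 56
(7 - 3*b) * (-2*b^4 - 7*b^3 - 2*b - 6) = 6*b^5 + 7*b^4 - 49*b^3 + 6*b^2 + 4*b - 42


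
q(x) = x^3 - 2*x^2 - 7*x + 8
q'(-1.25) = 2.69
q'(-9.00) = 272.00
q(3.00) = -4.00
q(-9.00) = -820.00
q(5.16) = 56.02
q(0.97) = 0.24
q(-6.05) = -244.30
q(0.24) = 6.22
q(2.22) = -6.46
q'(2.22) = -1.09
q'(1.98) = -3.16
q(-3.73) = -45.61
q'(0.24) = -7.79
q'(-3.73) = 49.66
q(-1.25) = 11.67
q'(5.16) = 52.24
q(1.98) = -5.94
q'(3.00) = 8.00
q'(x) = 3*x^2 - 4*x - 7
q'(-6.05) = 127.01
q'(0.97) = -8.06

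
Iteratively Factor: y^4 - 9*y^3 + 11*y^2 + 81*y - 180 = (y - 3)*(y^3 - 6*y^2 - 7*y + 60) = (y - 4)*(y - 3)*(y^2 - 2*y - 15) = (y - 5)*(y - 4)*(y - 3)*(y + 3)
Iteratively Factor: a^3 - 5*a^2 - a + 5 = (a - 5)*(a^2 - 1) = (a - 5)*(a + 1)*(a - 1)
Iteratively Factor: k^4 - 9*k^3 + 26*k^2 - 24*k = (k - 3)*(k^3 - 6*k^2 + 8*k) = (k - 4)*(k - 3)*(k^2 - 2*k) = (k - 4)*(k - 3)*(k - 2)*(k)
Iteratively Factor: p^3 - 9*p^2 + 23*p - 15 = (p - 1)*(p^2 - 8*p + 15) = (p - 5)*(p - 1)*(p - 3)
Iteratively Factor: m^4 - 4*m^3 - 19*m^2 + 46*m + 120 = (m + 2)*(m^3 - 6*m^2 - 7*m + 60) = (m - 4)*(m + 2)*(m^2 - 2*m - 15) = (m - 4)*(m + 2)*(m + 3)*(m - 5)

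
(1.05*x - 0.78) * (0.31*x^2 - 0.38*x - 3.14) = 0.3255*x^3 - 0.6408*x^2 - 3.0006*x + 2.4492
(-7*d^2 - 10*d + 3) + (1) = -7*d^2 - 10*d + 4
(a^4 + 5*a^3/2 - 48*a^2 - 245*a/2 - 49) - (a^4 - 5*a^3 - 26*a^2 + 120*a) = 15*a^3/2 - 22*a^2 - 485*a/2 - 49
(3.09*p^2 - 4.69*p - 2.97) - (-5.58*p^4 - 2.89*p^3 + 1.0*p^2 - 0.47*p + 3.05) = 5.58*p^4 + 2.89*p^3 + 2.09*p^2 - 4.22*p - 6.02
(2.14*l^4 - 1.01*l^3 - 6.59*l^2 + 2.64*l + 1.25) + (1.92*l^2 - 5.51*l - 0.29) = 2.14*l^4 - 1.01*l^3 - 4.67*l^2 - 2.87*l + 0.96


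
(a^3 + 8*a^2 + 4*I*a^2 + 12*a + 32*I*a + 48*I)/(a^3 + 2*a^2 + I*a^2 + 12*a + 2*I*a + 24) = (a + 6)/(a - 3*I)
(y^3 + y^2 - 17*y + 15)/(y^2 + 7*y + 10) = (y^2 - 4*y + 3)/(y + 2)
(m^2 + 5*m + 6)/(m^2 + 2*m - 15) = (m^2 + 5*m + 6)/(m^2 + 2*m - 15)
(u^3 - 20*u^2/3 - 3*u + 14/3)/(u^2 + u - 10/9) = 3*(u^2 - 6*u - 7)/(3*u + 5)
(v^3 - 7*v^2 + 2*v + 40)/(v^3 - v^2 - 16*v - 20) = (v - 4)/(v + 2)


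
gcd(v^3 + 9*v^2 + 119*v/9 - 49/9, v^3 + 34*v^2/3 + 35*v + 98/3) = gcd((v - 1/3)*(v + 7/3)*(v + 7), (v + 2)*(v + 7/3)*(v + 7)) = v^2 + 28*v/3 + 49/3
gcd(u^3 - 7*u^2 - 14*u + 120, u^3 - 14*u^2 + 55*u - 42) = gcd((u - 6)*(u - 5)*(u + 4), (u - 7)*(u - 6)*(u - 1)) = u - 6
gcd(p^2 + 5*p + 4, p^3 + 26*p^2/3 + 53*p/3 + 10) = p + 1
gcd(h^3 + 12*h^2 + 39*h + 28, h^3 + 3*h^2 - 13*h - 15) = h + 1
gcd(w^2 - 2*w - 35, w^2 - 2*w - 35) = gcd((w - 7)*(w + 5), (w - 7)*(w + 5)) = w^2 - 2*w - 35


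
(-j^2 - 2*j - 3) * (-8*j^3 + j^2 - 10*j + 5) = 8*j^5 + 15*j^4 + 32*j^3 + 12*j^2 + 20*j - 15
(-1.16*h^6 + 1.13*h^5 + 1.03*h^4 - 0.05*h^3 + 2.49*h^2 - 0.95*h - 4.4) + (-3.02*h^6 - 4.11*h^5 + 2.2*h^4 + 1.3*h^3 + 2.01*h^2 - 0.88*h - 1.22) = -4.18*h^6 - 2.98*h^5 + 3.23*h^4 + 1.25*h^3 + 4.5*h^2 - 1.83*h - 5.62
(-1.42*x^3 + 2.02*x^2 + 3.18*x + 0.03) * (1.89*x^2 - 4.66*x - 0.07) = -2.6838*x^5 + 10.435*x^4 - 3.3036*x^3 - 14.9035*x^2 - 0.3624*x - 0.0021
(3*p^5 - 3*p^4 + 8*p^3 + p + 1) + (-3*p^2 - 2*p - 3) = 3*p^5 - 3*p^4 + 8*p^3 - 3*p^2 - p - 2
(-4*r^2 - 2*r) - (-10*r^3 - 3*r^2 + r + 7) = 10*r^3 - r^2 - 3*r - 7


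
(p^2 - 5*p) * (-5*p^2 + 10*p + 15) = -5*p^4 + 35*p^3 - 35*p^2 - 75*p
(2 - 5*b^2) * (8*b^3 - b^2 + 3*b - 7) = -40*b^5 + 5*b^4 + b^3 + 33*b^2 + 6*b - 14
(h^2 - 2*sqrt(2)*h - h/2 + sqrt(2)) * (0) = 0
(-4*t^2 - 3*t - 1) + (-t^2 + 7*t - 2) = -5*t^2 + 4*t - 3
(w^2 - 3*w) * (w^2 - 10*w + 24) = w^4 - 13*w^3 + 54*w^2 - 72*w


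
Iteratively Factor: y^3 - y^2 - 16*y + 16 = (y - 1)*(y^2 - 16) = (y - 1)*(y + 4)*(y - 4)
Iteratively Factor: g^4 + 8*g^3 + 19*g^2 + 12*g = (g + 4)*(g^3 + 4*g^2 + 3*g) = g*(g + 4)*(g^2 + 4*g + 3) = g*(g + 1)*(g + 4)*(g + 3)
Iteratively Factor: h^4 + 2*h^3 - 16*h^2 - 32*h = (h)*(h^3 + 2*h^2 - 16*h - 32) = h*(h - 4)*(h^2 + 6*h + 8) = h*(h - 4)*(h + 4)*(h + 2)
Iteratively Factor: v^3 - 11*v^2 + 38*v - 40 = (v - 5)*(v^2 - 6*v + 8) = (v - 5)*(v - 4)*(v - 2)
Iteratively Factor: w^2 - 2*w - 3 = (w - 3)*(w + 1)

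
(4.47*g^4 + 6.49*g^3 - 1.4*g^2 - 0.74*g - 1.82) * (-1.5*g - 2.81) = -6.705*g^5 - 22.2957*g^4 - 16.1369*g^3 + 5.044*g^2 + 4.8094*g + 5.1142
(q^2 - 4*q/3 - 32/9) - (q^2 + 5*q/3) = -3*q - 32/9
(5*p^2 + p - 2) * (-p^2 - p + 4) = -5*p^4 - 6*p^3 + 21*p^2 + 6*p - 8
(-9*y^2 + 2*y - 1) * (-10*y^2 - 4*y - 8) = 90*y^4 + 16*y^3 + 74*y^2 - 12*y + 8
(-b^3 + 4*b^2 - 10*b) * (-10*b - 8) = 10*b^4 - 32*b^3 + 68*b^2 + 80*b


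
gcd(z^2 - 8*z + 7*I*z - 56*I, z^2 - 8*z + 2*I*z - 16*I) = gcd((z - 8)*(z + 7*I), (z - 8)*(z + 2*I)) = z - 8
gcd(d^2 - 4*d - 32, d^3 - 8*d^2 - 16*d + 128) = d^2 - 4*d - 32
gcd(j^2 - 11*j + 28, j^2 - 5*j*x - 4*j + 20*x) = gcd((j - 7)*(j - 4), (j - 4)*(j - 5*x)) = j - 4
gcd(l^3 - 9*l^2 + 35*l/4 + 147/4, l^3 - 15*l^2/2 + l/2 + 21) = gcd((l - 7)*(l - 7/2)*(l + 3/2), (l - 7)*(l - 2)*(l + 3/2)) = l^2 - 11*l/2 - 21/2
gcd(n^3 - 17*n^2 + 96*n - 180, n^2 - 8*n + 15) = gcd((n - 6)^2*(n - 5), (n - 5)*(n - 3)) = n - 5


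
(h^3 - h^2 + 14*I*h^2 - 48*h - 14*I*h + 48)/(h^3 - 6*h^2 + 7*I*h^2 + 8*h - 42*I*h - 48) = (h^2 + h*(-1 + 6*I) - 6*I)/(h^2 - h*(6 + I) + 6*I)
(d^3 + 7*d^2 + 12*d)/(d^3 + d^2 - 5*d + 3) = d*(d + 4)/(d^2 - 2*d + 1)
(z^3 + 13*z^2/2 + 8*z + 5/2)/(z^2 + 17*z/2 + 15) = (2*z^3 + 13*z^2 + 16*z + 5)/(2*z^2 + 17*z + 30)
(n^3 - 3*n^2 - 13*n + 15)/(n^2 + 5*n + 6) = (n^2 - 6*n + 5)/(n + 2)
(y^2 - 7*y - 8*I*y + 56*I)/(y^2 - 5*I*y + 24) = (y - 7)/(y + 3*I)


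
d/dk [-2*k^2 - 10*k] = -4*k - 10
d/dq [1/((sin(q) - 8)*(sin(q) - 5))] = (13 - 2*sin(q))*cos(q)/((sin(q) - 8)^2*(sin(q) - 5)^2)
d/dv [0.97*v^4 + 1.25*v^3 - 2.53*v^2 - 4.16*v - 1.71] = 3.88*v^3 + 3.75*v^2 - 5.06*v - 4.16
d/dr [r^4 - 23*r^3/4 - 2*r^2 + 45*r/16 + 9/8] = 4*r^3 - 69*r^2/4 - 4*r + 45/16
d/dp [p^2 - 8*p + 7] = 2*p - 8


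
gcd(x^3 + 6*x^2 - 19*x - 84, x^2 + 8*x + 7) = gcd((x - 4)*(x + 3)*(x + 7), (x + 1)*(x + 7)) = x + 7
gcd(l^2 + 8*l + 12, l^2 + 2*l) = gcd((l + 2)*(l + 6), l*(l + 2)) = l + 2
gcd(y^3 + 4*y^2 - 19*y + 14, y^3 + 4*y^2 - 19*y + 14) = y^3 + 4*y^2 - 19*y + 14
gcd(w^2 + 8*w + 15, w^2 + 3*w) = w + 3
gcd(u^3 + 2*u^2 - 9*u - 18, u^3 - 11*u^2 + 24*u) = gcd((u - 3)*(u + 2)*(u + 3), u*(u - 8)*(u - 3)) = u - 3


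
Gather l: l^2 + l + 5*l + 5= l^2 + 6*l + 5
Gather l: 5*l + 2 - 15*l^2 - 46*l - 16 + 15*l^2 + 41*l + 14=0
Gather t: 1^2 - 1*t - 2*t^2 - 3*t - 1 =-2*t^2 - 4*t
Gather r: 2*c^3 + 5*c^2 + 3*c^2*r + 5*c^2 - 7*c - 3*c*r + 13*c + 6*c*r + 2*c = 2*c^3 + 10*c^2 + 8*c + r*(3*c^2 + 3*c)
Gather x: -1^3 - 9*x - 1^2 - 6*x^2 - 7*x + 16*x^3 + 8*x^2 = 16*x^3 + 2*x^2 - 16*x - 2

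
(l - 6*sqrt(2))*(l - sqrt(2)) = l^2 - 7*sqrt(2)*l + 12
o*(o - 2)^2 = o^3 - 4*o^2 + 4*o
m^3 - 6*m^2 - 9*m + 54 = (m - 6)*(m - 3)*(m + 3)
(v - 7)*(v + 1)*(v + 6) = v^3 - 43*v - 42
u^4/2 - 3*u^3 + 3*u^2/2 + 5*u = u*(u/2 + 1/2)*(u - 5)*(u - 2)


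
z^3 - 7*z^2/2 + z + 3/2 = (z - 3)*(z - 1)*(z + 1/2)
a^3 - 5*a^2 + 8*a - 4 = (a - 2)^2*(a - 1)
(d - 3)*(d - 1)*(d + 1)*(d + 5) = d^4 + 2*d^3 - 16*d^2 - 2*d + 15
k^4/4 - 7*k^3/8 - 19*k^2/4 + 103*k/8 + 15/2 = (k/4 + 1)*(k - 5)*(k - 3)*(k + 1/2)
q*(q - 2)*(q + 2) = q^3 - 4*q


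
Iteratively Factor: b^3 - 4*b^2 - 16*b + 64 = (b + 4)*(b^2 - 8*b + 16) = (b - 4)*(b + 4)*(b - 4)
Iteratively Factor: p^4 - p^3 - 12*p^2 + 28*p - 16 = (p - 2)*(p^3 + p^2 - 10*p + 8) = (p - 2)^2*(p^2 + 3*p - 4) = (p - 2)^2*(p - 1)*(p + 4)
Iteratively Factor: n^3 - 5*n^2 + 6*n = (n - 3)*(n^2 - 2*n) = (n - 3)*(n - 2)*(n)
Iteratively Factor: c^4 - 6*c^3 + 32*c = (c + 2)*(c^3 - 8*c^2 + 16*c) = c*(c + 2)*(c^2 - 8*c + 16) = c*(c - 4)*(c + 2)*(c - 4)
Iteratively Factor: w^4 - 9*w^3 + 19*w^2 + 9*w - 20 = (w + 1)*(w^3 - 10*w^2 + 29*w - 20) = (w - 4)*(w + 1)*(w^2 - 6*w + 5) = (w - 4)*(w - 1)*(w + 1)*(w - 5)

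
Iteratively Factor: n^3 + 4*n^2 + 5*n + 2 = (n + 1)*(n^2 + 3*n + 2) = (n + 1)^2*(n + 2)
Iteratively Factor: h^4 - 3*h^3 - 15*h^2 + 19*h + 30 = (h - 2)*(h^3 - h^2 - 17*h - 15) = (h - 5)*(h - 2)*(h^2 + 4*h + 3) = (h - 5)*(h - 2)*(h + 1)*(h + 3)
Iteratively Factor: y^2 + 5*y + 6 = (y + 2)*(y + 3)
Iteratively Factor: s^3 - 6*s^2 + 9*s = (s)*(s^2 - 6*s + 9) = s*(s - 3)*(s - 3)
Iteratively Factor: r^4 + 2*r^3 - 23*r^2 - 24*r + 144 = (r + 4)*(r^3 - 2*r^2 - 15*r + 36) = (r - 3)*(r + 4)*(r^2 + r - 12) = (r - 3)*(r + 4)^2*(r - 3)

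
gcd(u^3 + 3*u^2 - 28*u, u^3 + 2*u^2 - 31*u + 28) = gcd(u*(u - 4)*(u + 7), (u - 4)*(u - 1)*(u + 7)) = u^2 + 3*u - 28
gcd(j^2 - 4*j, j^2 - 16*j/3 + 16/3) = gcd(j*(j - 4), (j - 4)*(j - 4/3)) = j - 4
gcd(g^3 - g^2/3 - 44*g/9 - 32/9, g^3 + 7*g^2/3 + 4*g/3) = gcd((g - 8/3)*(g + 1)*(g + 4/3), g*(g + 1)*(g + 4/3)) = g^2 + 7*g/3 + 4/3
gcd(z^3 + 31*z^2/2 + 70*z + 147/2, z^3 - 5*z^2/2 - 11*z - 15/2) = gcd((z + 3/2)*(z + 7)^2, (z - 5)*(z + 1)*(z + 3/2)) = z + 3/2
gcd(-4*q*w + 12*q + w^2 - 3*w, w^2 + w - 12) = w - 3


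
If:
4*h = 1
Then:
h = 1/4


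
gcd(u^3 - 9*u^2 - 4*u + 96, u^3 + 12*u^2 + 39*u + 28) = 1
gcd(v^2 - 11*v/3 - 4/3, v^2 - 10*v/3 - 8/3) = v - 4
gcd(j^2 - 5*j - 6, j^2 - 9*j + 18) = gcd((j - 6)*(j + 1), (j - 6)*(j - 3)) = j - 6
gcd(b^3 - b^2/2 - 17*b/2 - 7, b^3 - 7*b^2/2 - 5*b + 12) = b + 2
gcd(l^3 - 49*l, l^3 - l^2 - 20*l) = l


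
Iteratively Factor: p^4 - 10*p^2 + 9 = (p - 1)*(p^3 + p^2 - 9*p - 9) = (p - 1)*(p + 1)*(p^2 - 9) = (p - 3)*(p - 1)*(p + 1)*(p + 3)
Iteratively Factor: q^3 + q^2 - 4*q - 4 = (q - 2)*(q^2 + 3*q + 2) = (q - 2)*(q + 1)*(q + 2)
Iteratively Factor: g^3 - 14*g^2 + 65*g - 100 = (g - 5)*(g^2 - 9*g + 20) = (g - 5)*(g - 4)*(g - 5)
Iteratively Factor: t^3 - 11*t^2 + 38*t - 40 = (t - 5)*(t^2 - 6*t + 8) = (t - 5)*(t - 2)*(t - 4)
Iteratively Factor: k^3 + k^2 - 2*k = (k - 1)*(k^2 + 2*k) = k*(k - 1)*(k + 2)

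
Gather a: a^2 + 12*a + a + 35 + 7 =a^2 + 13*a + 42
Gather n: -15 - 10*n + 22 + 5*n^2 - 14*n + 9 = 5*n^2 - 24*n + 16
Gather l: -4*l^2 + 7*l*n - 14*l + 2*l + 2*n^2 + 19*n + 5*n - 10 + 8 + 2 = -4*l^2 + l*(7*n - 12) + 2*n^2 + 24*n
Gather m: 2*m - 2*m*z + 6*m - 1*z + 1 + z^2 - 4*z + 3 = m*(8 - 2*z) + z^2 - 5*z + 4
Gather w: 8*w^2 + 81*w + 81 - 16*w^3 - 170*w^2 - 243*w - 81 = -16*w^3 - 162*w^2 - 162*w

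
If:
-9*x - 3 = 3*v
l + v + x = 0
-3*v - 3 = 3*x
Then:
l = 1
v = -1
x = 0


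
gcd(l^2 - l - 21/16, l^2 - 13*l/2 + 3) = 1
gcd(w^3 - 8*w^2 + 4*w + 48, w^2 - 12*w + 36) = w - 6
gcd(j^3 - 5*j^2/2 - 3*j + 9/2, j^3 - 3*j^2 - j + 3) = j^2 - 4*j + 3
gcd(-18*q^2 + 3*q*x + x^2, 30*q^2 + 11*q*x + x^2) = 6*q + x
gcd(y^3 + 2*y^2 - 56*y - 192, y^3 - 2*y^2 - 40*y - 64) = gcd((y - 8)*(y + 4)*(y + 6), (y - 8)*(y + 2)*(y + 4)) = y^2 - 4*y - 32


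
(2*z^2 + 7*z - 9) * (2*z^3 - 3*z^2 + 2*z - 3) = 4*z^5 + 8*z^4 - 35*z^3 + 35*z^2 - 39*z + 27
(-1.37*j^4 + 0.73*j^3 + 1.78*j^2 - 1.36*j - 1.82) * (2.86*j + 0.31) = -3.9182*j^5 + 1.6631*j^4 + 5.3171*j^3 - 3.3378*j^2 - 5.6268*j - 0.5642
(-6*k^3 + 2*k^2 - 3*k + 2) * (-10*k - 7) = 60*k^4 + 22*k^3 + 16*k^2 + k - 14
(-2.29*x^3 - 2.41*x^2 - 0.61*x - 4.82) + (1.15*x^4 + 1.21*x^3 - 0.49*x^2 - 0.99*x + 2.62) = 1.15*x^4 - 1.08*x^3 - 2.9*x^2 - 1.6*x - 2.2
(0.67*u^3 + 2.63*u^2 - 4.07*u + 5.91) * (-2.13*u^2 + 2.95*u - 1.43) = -1.4271*u^5 - 3.6254*u^4 + 15.4695*u^3 - 28.3557*u^2 + 23.2546*u - 8.4513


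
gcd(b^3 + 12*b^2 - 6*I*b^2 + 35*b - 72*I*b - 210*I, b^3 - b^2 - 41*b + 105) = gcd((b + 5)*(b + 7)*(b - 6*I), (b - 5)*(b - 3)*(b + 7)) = b + 7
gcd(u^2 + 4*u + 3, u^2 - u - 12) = u + 3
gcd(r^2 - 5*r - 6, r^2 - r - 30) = r - 6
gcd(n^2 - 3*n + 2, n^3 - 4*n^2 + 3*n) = n - 1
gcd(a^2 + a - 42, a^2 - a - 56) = a + 7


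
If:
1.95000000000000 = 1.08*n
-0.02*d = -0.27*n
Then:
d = 24.38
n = 1.81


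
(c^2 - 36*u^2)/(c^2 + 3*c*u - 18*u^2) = (-c + 6*u)/(-c + 3*u)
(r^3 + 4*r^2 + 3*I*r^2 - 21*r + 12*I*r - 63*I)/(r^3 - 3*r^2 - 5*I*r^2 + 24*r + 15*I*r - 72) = (r + 7)/(r - 8*I)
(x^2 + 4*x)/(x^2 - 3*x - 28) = x/(x - 7)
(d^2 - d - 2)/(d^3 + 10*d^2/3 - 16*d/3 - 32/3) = 3*(d + 1)/(3*d^2 + 16*d + 16)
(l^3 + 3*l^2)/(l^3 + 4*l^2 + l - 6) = l^2/(l^2 + l - 2)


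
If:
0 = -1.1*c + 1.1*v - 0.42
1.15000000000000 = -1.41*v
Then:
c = -1.20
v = -0.82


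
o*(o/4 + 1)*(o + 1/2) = o^3/4 + 9*o^2/8 + o/2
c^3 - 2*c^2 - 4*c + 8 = (c - 2)^2*(c + 2)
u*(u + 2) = u^2 + 2*u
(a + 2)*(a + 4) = a^2 + 6*a + 8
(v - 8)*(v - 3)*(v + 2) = v^3 - 9*v^2 + 2*v + 48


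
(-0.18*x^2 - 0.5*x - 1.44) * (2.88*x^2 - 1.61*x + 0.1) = -0.5184*x^4 - 1.1502*x^3 - 3.3602*x^2 + 2.2684*x - 0.144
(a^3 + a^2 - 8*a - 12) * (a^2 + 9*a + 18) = a^5 + 10*a^4 + 19*a^3 - 66*a^2 - 252*a - 216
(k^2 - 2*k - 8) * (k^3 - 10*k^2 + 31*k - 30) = k^5 - 12*k^4 + 43*k^3 - 12*k^2 - 188*k + 240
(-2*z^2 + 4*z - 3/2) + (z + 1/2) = -2*z^2 + 5*z - 1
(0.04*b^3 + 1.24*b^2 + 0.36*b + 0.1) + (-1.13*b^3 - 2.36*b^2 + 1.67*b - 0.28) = -1.09*b^3 - 1.12*b^2 + 2.03*b - 0.18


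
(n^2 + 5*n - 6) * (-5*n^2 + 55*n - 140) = -5*n^4 + 30*n^3 + 165*n^2 - 1030*n + 840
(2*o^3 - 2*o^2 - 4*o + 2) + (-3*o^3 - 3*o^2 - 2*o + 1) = -o^3 - 5*o^2 - 6*o + 3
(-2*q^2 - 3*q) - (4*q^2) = -6*q^2 - 3*q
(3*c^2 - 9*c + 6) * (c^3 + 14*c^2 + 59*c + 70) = 3*c^5 + 33*c^4 + 57*c^3 - 237*c^2 - 276*c + 420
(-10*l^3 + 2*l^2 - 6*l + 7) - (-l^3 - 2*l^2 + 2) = -9*l^3 + 4*l^2 - 6*l + 5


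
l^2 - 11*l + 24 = (l - 8)*(l - 3)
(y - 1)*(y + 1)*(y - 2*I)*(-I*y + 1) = -I*y^4 - y^3 - I*y^2 + y + 2*I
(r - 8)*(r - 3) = r^2 - 11*r + 24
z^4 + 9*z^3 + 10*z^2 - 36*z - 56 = (z - 2)*(z + 2)^2*(z + 7)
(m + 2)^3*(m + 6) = m^4 + 12*m^3 + 48*m^2 + 80*m + 48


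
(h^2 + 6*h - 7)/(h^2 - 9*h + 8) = (h + 7)/(h - 8)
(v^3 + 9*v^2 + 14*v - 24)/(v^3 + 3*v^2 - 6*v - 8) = (v^2 + 5*v - 6)/(v^2 - v - 2)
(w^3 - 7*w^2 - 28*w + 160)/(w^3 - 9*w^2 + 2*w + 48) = (w^2 + w - 20)/(w^2 - w - 6)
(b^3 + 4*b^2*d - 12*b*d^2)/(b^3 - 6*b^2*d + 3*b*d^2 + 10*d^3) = b*(b + 6*d)/(b^2 - 4*b*d - 5*d^2)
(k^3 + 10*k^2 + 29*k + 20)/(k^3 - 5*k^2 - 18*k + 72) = (k^2 + 6*k + 5)/(k^2 - 9*k + 18)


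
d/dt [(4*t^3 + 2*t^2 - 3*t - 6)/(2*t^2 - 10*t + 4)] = (4*t^4 - 40*t^3 + 17*t^2 + 20*t - 36)/(2*(t^4 - 10*t^3 + 29*t^2 - 20*t + 4))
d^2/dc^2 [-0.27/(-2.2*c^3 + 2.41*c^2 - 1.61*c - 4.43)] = ((1.3014 - 3.564*c)*(2.2*c^3 - 2.41*c^2 + 1.61*c + 4.43) + 0.27*(6.6*c^2 - 4.82*c + 1.61)*(13.2*c^2 - 9.64*c + 3.22))/(2.2*c^3 - 2.41*c^2 + 1.61*c + 4.43)^3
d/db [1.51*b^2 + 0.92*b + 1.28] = 3.02*b + 0.92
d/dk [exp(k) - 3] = exp(k)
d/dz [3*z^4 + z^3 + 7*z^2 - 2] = z*(12*z^2 + 3*z + 14)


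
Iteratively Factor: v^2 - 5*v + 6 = (v - 2)*(v - 3)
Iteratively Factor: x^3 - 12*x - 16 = (x - 4)*(x^2 + 4*x + 4) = (x - 4)*(x + 2)*(x + 2)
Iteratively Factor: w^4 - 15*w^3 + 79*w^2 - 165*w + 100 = (w - 4)*(w^3 - 11*w^2 + 35*w - 25) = (w - 5)*(w - 4)*(w^2 - 6*w + 5) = (w - 5)^2*(w - 4)*(w - 1)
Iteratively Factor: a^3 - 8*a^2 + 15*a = (a)*(a^2 - 8*a + 15) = a*(a - 3)*(a - 5)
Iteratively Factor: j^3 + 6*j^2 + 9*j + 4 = (j + 1)*(j^2 + 5*j + 4) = (j + 1)^2*(j + 4)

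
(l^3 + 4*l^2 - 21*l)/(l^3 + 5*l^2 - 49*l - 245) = l*(l - 3)/(l^2 - 2*l - 35)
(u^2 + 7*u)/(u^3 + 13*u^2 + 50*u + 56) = u/(u^2 + 6*u + 8)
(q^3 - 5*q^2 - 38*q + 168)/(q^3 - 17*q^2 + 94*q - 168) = (q + 6)/(q - 6)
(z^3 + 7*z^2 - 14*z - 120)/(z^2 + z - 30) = (z^2 + z - 20)/(z - 5)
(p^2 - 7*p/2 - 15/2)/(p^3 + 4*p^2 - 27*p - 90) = (p + 3/2)/(p^2 + 9*p + 18)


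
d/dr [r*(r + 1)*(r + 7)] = 3*r^2 + 16*r + 7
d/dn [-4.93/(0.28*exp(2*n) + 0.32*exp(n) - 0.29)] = (2.7608*exp(n) + 1.5776)*exp(n)/(0.28*exp(2*n) + 0.32*exp(n) - 0.29)^2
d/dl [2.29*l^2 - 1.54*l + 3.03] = 4.58*l - 1.54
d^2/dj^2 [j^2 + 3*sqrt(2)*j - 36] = 2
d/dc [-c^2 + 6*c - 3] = 6 - 2*c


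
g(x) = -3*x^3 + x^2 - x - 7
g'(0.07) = -0.90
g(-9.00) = 2270.00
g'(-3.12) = -94.85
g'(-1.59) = -26.93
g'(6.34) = -350.08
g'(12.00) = -1273.00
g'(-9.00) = -748.00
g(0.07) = -7.07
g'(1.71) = -23.90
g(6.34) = -737.66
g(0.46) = -7.54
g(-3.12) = 96.97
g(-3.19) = 103.75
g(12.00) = -5059.00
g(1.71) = -20.79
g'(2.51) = -52.68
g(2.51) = -50.65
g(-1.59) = 9.18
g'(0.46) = -1.98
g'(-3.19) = -98.96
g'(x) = -9*x^2 + 2*x - 1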